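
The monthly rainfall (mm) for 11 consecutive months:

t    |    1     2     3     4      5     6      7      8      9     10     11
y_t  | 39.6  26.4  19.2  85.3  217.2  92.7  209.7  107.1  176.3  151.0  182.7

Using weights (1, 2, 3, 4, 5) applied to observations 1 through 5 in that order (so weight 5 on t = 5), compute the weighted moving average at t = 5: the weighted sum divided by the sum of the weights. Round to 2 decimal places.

Weighted sum: 1·39.6 + 2·26.4 + 3·19.2 + 4·85.3 + 5·217.2 = 39.6 + 52.8 + 57.6 + 341.2 + 1086.0 = 1577.2
Weight total: 1 + 2 + 3 + 4 + 5 = 15
WMA = 1577.2 / 15 = 105.15

105.15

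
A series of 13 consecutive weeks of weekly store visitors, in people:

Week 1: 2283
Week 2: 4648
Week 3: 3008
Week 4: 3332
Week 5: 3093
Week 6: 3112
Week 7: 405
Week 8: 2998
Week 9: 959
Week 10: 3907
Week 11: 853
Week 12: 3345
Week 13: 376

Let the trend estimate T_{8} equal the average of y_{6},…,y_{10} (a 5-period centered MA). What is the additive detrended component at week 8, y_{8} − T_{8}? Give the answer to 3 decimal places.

721.800

Trend T_8 = (3112 + 405 + 2998 + 959 + 3907) / 5 = 11381/5 = 2276.20000
Detrended value: 2998 − 2276.20000 = 721.800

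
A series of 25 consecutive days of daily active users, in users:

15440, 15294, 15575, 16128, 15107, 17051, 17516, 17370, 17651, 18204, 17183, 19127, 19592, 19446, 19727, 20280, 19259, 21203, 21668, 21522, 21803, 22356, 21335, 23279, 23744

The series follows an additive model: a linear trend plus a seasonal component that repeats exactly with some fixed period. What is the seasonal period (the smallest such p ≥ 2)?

First differences y_{t+1} − y_t: -146, 281, 553, -1021, 1944, 465, -146, 281, 553, -1021, 1944, 465, -146, 281, …
The difference pattern repeats every 6 terms and not for any smaller step, so p = 6.

6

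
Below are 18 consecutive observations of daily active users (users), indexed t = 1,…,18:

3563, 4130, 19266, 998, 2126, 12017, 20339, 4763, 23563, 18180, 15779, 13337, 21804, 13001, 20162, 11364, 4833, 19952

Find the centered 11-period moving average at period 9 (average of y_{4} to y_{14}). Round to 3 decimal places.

13264.273

Sum of periods 4–14: 998 + 2126 + 12017 + 20339 + 4763 + 23563 + 18180 + 15779 + 13337 + 21804 + 13001 = 145907
Divide by 11: 145907 / 11 = 13264.273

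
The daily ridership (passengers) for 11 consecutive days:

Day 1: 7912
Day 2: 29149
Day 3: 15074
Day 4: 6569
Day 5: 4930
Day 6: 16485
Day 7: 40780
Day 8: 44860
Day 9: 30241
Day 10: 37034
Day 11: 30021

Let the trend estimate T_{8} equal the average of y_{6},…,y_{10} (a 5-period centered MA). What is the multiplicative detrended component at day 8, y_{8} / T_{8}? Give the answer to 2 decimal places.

1.32

Trend T_8 = (16485 + 40780 + 44860 + 30241 + 37034) / 5 = 169400/5 = 33880.0000
Ratio to trend: 44860 / 33880.0000 = 1.32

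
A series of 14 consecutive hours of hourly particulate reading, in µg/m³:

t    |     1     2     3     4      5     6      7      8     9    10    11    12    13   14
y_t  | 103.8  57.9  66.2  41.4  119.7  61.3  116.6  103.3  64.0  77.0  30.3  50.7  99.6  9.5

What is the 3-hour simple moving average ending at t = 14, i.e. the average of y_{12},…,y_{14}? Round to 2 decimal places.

Sum of periods 12–14: 50.7 + 99.6 + 9.5 = 159.8
Divide by 3: 159.8 / 3 = 53.27

53.27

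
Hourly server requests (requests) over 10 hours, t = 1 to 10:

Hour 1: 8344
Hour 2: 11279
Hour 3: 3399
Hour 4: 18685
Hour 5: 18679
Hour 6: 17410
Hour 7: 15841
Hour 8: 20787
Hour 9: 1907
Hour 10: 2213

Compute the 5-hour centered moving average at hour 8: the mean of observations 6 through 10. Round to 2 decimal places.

11631.60

Sum of periods 6–10: 17410 + 15841 + 20787 + 1907 + 2213 = 58158
Divide by 5: 58158 / 5 = 11631.60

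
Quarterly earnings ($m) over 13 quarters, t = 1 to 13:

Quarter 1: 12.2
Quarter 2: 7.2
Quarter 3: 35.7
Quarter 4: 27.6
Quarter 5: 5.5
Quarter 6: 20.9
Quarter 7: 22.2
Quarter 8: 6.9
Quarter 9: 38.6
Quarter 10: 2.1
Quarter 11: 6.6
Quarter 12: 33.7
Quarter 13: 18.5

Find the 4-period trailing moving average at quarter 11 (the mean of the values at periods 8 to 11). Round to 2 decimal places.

13.55

Sum of periods 8–11: 6.9 + 38.6 + 2.1 + 6.6 = 54.2
Divide by 4: 54.2 / 4 = 13.55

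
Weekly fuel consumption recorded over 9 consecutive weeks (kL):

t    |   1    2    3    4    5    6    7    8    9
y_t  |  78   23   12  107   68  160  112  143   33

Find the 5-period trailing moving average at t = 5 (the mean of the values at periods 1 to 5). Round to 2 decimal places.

57.60

Sum of periods 1–5: 78 + 23 + 12 + 107 + 68 = 288
Divide by 5: 288 / 5 = 57.60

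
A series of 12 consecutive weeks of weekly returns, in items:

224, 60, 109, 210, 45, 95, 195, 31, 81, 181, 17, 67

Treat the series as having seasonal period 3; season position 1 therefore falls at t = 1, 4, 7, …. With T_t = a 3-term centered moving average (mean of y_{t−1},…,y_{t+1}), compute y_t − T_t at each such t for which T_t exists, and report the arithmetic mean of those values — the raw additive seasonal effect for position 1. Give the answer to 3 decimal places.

88.222

Season position 1 occurs at t = 4, 7, 10 (where T_t is defined).
t=4: T_4 = 121.33333; y_4 − T_4 = 210 − 121.33333 = 88.66667
t=7: T_7 = 107.00000; y_7 − T_7 = 195 − 107.00000 = 88.00000
t=10: T_10 = 93.00000; y_10 − T_10 = 181 − 93.00000 = 88.00000
Mean deviation: (88.66667 + 88.00000 + 88.00000) / 3 = 88.222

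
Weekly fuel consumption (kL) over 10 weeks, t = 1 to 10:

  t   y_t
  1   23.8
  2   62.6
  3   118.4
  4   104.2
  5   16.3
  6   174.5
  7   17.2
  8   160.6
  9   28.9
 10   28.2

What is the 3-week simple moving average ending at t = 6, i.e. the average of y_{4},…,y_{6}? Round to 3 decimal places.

Sum of periods 4–6: 104.2 + 16.3 + 174.5 = 295.0
Divide by 3: 295.0 / 3 = 98.333

98.333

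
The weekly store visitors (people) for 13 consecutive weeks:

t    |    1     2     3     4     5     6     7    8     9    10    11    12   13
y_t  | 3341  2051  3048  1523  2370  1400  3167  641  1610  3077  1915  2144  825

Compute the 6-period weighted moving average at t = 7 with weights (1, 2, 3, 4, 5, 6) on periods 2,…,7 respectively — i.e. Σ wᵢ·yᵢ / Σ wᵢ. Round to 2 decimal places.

Weighted sum: 1·2051 + 2·3048 + 3·1523 + 4·2370 + 5·1400 + 6·3167 = 2051 + 6096 + 4569 + 9480 + 7000 + 19002 = 48198
Weight total: 1 + 2 + 3 + 4 + 5 + 6 = 21
WMA = 48198 / 21 = 2295.14

2295.14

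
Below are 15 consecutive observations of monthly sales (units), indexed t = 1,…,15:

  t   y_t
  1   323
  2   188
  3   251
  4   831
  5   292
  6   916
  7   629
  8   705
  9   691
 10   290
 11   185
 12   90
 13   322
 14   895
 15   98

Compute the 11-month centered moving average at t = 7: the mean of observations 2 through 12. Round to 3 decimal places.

460.727

Sum of periods 2–12: 188 + 251 + 831 + 292 + 916 + 629 + 705 + 691 + 290 + 185 + 90 = 5068
Divide by 11: 5068 / 11 = 460.727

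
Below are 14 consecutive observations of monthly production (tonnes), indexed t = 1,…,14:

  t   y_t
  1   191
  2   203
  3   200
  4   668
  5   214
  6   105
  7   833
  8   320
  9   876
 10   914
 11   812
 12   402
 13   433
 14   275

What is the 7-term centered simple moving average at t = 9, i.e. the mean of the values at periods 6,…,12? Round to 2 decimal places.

Sum of periods 6–12: 105 + 833 + 320 + 876 + 914 + 812 + 402 = 4262
Divide by 7: 4262 / 7 = 608.86

608.86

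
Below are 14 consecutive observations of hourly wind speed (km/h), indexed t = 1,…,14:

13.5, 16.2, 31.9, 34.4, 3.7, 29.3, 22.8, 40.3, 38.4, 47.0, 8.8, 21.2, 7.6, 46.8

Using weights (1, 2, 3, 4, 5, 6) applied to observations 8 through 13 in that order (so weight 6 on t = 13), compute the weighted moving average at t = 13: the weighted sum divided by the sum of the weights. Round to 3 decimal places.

21.186

Weighted sum: 1·40.3 + 2·38.4 + 3·47.0 + 4·8.8 + 5·21.2 + 6·7.6 = 40.3 + 76.8 + 141.0 + 35.2 + 106.0 + 45.6 = 444.9
Weight total: 1 + 2 + 3 + 4 + 5 + 6 = 21
WMA = 444.9 / 21 = 21.186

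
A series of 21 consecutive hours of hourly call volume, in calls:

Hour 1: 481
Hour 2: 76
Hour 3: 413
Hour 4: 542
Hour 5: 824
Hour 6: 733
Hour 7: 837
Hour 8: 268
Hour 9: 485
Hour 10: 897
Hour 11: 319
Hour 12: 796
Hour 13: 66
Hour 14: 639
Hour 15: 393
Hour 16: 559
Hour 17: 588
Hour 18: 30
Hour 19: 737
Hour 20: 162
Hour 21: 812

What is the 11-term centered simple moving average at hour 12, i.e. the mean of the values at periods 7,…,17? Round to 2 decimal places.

531.55

Sum of periods 7–17: 837 + 268 + 485 + 897 + 319 + 796 + 66 + 639 + 393 + 559 + 588 = 5847
Divide by 11: 5847 / 11 = 531.55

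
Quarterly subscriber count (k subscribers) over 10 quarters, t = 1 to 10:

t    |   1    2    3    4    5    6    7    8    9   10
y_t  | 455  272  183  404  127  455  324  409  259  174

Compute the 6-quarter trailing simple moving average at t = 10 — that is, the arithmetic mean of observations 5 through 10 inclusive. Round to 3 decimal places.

291.333

Sum of periods 5–10: 127 + 455 + 324 + 409 + 259 + 174 = 1748
Divide by 6: 1748 / 6 = 291.333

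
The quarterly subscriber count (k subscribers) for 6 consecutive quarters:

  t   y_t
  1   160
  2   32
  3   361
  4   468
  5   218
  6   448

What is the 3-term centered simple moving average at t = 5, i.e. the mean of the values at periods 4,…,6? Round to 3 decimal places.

378.000

Sum of periods 4–6: 468 + 218 + 448 = 1134
Divide by 3: 1134 / 3 = 378.000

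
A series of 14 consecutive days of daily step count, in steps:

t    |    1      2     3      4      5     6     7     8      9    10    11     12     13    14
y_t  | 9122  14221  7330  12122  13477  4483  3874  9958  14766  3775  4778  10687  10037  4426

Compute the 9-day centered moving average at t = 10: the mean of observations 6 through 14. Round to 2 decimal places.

7420.44

Sum of periods 6–14: 4483 + 3874 + 9958 + 14766 + 3775 + 4778 + 10687 + 10037 + 4426 = 66784
Divide by 9: 66784 / 9 = 7420.44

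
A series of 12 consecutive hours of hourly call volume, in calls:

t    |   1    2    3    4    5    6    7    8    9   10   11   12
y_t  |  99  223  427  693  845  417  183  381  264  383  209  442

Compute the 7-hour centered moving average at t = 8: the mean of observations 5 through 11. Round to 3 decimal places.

383.143

Sum of periods 5–11: 845 + 417 + 183 + 381 + 264 + 383 + 209 = 2682
Divide by 7: 2682 / 7 = 383.143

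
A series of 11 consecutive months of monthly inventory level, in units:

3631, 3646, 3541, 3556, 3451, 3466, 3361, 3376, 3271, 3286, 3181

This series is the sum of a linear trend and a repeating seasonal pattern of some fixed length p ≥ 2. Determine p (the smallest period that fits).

2

First differences y_{t+1} − y_t: 15, -105, 15, -105, 15, -105, …
The difference pattern repeats every 2 terms and not for any smaller step, so p = 2.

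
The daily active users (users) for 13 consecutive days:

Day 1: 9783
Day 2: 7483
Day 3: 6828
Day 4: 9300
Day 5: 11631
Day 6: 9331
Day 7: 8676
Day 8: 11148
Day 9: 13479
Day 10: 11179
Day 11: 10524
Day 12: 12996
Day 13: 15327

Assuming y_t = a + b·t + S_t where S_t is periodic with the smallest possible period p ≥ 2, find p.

First differences y_{t+1} − y_t: -2300, -655, 2472, 2331, -2300, -655, 2472, 2331, -2300, -655, …
The difference pattern repeats every 4 terms and not for any smaller step, so p = 4.

4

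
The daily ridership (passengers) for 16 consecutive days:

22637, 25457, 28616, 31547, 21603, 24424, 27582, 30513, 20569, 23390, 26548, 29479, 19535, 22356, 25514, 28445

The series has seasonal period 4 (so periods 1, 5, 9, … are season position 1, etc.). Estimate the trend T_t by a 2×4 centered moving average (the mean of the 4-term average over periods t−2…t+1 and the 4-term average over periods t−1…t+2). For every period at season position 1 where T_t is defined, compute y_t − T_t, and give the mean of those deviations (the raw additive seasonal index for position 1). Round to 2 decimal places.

Season position 1 occurs at t = 5, 9, 13 (where T_t is defined).
t=5: T_5 = 26418.2500; y_5 − T_5 = 21603 − 26418.2500 = -4815.2500
t=9: T_9 = 25384.2500; y_9 − T_9 = 20569 − 25384.2500 = -4815.2500
t=13: T_13 = 24350.2500; y_13 − T_13 = 19535 − 24350.2500 = -4815.2500
Mean deviation: (-4815.2500 + -4815.2500 + -4815.2500) / 3 = -4815.25

-4815.25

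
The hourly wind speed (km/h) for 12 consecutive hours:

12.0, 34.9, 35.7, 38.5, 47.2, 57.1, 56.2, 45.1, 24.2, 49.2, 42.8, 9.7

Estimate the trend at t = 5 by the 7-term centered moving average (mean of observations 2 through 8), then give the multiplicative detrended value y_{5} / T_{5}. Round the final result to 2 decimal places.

Trend T_5 = (34.9 + 35.7 + 38.5 + 47.2 + 57.1 + 56.2 + 45.1) / 7 = 314.7/7 = 44.9571
Ratio to trend: 47.2 / 44.9571 = 1.05

1.05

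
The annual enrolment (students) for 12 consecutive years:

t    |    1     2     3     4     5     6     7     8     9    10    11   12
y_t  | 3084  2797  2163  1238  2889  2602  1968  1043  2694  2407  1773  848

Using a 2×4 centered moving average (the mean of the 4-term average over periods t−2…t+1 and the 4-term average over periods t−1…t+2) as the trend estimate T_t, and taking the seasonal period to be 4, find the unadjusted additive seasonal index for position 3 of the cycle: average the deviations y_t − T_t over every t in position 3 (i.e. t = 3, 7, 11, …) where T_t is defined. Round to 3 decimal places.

-133.125

Season position 3 occurs at t = 3, 7 (where T_t is defined).
t=3: T_3 = 2296.12500; y_3 − T_3 = 2163 − 2296.12500 = -133.12500
t=7: T_7 = 2101.12500; y_7 − T_7 = 1968 − 2101.12500 = -133.12500
Mean deviation: (-133.12500 + -133.12500) / 2 = -133.125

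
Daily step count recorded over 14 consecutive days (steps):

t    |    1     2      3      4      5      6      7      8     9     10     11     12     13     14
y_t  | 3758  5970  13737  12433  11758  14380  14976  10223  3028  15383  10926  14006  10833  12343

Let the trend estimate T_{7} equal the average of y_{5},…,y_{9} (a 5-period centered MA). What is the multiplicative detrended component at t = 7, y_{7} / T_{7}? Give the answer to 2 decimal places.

Trend T_7 = (11758 + 14380 + 14976 + 10223 + 3028) / 5 = 54365/5 = 10873.0000
Ratio to trend: 14976 / 10873.0000 = 1.38

1.38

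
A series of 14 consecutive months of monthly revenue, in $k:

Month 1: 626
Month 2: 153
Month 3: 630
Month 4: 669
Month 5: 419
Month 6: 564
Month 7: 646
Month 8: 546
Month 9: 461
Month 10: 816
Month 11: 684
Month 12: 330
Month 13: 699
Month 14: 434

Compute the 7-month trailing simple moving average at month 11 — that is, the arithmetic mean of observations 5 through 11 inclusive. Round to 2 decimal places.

Sum of periods 5–11: 419 + 564 + 646 + 546 + 461 + 816 + 684 = 4136
Divide by 7: 4136 / 7 = 590.86

590.86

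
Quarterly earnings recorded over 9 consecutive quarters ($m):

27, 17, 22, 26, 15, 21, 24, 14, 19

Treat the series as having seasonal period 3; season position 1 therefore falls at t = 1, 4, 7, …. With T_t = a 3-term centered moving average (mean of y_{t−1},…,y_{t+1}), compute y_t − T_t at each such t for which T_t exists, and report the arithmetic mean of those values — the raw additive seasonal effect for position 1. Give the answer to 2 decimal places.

Season position 1 occurs at t = 4, 7 (where T_t is defined).
t=4: T_4 = 21.0000; y_4 − T_4 = 26 − 21.0000 = 5.0000
t=7: T_7 = 19.6667; y_7 − T_7 = 24 − 19.6667 = 4.3333
Mean deviation: (5.0000 + 4.3333) / 2 = 4.67

4.67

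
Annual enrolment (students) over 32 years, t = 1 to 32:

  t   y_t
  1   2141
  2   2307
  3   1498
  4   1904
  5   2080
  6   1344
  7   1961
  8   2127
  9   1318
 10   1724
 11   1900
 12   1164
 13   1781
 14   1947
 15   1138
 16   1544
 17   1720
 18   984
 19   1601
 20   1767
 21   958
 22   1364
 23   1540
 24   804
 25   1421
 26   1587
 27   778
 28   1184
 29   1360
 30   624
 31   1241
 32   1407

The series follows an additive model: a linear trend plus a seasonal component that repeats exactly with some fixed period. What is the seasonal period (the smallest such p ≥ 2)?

6

First differences y_{t+1} − y_t: 166, -809, 406, 176, -736, 617, 166, -809, 406, 176, -736, 617, 166, -809, …
The difference pattern repeats every 6 terms and not for any smaller step, so p = 6.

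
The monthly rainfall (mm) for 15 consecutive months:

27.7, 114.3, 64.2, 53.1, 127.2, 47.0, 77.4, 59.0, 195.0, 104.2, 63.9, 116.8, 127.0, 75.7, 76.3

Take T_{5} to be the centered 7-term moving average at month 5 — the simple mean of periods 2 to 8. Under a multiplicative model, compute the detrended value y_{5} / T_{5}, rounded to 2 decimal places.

Trend T_5 = (114.3 + 64.2 + 53.1 + 127.2 + 47.0 + 77.4 + 59.0) / 7 = 542.2/7 = 77.4571
Ratio to trend: 127.2 / 77.4571 = 1.64

1.64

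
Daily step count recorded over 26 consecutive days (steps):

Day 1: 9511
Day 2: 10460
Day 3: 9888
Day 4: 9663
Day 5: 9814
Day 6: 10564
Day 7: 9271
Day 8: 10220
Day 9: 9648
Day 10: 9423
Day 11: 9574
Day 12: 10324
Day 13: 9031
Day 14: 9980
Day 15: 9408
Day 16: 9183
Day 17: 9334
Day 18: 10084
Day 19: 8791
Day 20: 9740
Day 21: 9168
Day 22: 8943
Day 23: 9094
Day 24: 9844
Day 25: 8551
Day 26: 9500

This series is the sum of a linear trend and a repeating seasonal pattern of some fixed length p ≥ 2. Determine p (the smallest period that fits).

6

First differences y_{t+1} − y_t: 949, -572, -225, 151, 750, -1293, 949, -572, -225, 151, 750, -1293, 949, -572, …
The difference pattern repeats every 6 terms and not for any smaller step, so p = 6.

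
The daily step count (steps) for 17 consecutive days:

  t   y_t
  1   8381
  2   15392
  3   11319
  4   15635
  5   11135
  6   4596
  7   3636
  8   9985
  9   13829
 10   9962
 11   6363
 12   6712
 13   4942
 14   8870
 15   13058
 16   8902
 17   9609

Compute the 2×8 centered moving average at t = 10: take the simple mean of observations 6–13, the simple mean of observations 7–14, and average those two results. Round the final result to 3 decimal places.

7770.250

Sum over 6–13: 4596 + 3636 + 9985 + 13829 + 9962 + 6363 + 6712 + 4942 = 60025
Sum over 7–14: 3636 + 9985 + 13829 + 9962 + 6363 + 6712 + 4942 + 8870 = 64299
CMA at t=10 = (60025 + 64299) / (2·8) = 124324 / 16 = 7770.250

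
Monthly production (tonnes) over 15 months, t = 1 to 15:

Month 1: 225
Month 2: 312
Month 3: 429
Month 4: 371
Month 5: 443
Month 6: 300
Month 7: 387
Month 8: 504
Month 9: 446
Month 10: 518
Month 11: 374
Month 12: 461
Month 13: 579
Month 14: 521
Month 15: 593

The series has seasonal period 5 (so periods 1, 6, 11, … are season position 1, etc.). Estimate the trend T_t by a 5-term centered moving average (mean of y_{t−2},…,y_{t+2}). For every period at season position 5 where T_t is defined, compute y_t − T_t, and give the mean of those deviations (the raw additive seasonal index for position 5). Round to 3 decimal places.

Season position 5 occurs at t = 5, 10 (where T_t is defined).
t=5: T_5 = 386.00000; y_5 − T_5 = 443 − 386.00000 = 57.00000
t=10: T_10 = 460.60000; y_10 − T_10 = 518 − 460.60000 = 57.40000
Mean deviation: (57.00000 + 57.40000) / 2 = 57.200

57.200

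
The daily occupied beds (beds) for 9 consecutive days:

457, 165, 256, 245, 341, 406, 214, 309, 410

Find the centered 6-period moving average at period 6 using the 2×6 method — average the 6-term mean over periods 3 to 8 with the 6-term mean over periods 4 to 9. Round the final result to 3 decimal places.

308.000

Sum over 3–8: 256 + 245 + 341 + 406 + 214 + 309 = 1771
Sum over 4–9: 245 + 341 + 406 + 214 + 309 + 410 = 1925
CMA at t=6 = (1771 + 1925) / (2·6) = 3696 / 12 = 308.000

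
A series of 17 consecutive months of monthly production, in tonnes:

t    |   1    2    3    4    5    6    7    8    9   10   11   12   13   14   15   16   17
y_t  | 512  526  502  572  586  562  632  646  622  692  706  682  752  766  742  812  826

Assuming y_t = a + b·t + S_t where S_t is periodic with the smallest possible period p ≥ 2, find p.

3

First differences y_{t+1} − y_t: 14, -24, 70, 14, -24, 70, 14, -24, …
The difference pattern repeats every 3 terms and not for any smaller step, so p = 3.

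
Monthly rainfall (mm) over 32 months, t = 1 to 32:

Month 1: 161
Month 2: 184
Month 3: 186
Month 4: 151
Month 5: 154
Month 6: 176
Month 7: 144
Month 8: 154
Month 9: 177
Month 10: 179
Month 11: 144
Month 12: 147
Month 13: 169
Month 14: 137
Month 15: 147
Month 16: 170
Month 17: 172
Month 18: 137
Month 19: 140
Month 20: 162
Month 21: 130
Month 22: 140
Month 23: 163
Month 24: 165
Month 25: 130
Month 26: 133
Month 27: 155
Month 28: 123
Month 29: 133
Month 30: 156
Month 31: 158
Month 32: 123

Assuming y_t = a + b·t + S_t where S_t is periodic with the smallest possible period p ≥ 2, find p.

First differences y_{t+1} − y_t: 23, 2, -35, 3, 22, -32, 10, 23, 2, -35, 3, 22, -32, 10, 23, 2, …
The difference pattern repeats every 7 terms and not for any smaller step, so p = 7.

7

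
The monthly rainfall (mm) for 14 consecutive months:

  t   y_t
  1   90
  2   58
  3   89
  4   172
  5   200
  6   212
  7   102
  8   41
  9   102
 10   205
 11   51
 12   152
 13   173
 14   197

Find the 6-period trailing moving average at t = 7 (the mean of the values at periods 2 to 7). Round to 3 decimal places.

138.833

Sum of periods 2–7: 58 + 89 + 172 + 200 + 212 + 102 = 833
Divide by 6: 833 / 6 = 138.833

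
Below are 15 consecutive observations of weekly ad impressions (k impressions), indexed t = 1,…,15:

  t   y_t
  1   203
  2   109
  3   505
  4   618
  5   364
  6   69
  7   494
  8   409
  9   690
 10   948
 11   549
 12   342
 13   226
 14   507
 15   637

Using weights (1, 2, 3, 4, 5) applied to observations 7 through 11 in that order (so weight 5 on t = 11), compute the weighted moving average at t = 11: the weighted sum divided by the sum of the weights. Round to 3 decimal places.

Weighted sum: 1·494 + 2·409 + 3·690 + 4·948 + 5·549 = 494 + 818 + 2070 + 3792 + 2745 = 9919
Weight total: 1 + 2 + 3 + 4 + 5 = 15
WMA = 9919 / 15 = 661.267

661.267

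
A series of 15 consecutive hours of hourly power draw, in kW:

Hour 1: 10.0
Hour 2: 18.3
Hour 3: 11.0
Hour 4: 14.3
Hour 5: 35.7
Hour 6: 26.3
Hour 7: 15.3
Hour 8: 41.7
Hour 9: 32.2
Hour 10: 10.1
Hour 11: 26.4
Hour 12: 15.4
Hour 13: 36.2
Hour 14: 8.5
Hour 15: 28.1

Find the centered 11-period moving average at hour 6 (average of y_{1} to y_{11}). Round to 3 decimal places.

21.936

Sum of periods 1–11: 10.0 + 18.3 + 11.0 + 14.3 + 35.7 + 26.3 + 15.3 + 41.7 + 32.2 + 10.1 + 26.4 = 241.3
Divide by 11: 241.3 / 11 = 21.936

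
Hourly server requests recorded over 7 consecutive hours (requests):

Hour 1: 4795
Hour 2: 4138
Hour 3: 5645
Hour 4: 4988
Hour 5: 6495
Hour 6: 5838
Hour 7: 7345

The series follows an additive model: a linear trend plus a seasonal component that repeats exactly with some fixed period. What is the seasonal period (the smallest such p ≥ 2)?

2

First differences y_{t+1} − y_t: -657, 1507, -657, 1507, -657, 1507, …
The difference pattern repeats every 2 terms and not for any smaller step, so p = 2.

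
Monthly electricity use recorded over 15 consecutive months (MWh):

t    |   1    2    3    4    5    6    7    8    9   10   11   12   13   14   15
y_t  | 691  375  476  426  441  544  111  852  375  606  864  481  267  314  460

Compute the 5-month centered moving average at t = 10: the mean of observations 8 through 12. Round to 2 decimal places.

Sum of periods 8–12: 852 + 375 + 606 + 864 + 481 = 3178
Divide by 5: 3178 / 5 = 635.60

635.60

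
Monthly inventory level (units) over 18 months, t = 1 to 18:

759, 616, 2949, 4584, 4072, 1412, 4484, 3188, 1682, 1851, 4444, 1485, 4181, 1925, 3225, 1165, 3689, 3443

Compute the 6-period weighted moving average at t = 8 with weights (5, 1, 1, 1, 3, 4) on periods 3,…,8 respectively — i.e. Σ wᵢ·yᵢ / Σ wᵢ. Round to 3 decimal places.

3401.133

Weighted sum: 5·2949 + 1·4584 + 1·4072 + 1·1412 + 3·4484 + 4·3188 = 14745 + 4584 + 4072 + 1412 + 13452 + 12752 = 51017
Weight total: 5 + 1 + 1 + 1 + 3 + 4 = 15
WMA = 51017 / 15 = 3401.133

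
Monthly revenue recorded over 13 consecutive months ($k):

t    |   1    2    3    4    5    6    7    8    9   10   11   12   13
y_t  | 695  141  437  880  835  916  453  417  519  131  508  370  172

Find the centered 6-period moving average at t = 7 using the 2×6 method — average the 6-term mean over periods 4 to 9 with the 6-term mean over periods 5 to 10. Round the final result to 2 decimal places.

Sum over 4–9: 880 + 835 + 916 + 453 + 417 + 519 = 4020
Sum over 5–10: 835 + 916 + 453 + 417 + 519 + 131 = 3271
CMA at t=7 = (4020 + 3271) / (2·6) = 7291 / 12 = 607.58

607.58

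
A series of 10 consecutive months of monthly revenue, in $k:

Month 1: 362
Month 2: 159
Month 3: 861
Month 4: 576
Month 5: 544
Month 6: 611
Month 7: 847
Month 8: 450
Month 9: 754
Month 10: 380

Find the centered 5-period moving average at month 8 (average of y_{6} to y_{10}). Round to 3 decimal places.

608.400

Sum of periods 6–10: 611 + 847 + 450 + 754 + 380 = 3042
Divide by 5: 3042 / 5 = 608.400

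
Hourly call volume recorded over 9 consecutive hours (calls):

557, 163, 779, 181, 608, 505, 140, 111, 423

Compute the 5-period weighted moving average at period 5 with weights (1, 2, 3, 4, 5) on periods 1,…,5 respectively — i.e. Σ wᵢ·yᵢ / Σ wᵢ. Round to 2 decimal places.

Weighted sum: 1·557 + 2·163 + 3·779 + 4·181 + 5·608 = 557 + 326 + 2337 + 724 + 3040 = 6984
Weight total: 1 + 2 + 3 + 4 + 5 = 15
WMA = 6984 / 15 = 465.60

465.60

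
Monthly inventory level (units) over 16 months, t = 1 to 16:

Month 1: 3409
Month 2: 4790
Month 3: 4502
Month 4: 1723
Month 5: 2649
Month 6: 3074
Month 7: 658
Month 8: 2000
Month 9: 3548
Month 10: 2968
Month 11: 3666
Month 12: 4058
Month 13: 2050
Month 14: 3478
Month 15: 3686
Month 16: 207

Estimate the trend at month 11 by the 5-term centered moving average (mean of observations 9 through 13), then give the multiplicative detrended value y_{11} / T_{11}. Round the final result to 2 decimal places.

Trend T_11 = (3548 + 2968 + 3666 + 4058 + 2050) / 5 = 16290/5 = 3258.0000
Ratio to trend: 3666 / 3258.0000 = 1.13

1.13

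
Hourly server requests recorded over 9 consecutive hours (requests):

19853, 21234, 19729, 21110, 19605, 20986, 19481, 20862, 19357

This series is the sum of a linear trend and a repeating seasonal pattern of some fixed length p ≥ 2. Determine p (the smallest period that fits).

2

First differences y_{t+1} − y_t: 1381, -1505, 1381, -1505, 1381, -1505, …
The difference pattern repeats every 2 terms and not for any smaller step, so p = 2.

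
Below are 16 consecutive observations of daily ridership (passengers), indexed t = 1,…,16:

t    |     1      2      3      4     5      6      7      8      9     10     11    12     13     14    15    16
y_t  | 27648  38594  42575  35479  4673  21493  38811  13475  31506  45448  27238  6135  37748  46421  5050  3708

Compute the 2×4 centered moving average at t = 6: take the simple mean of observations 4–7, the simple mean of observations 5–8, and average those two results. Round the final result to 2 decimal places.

Sum over 4–7: 35479 + 4673 + 21493 + 38811 = 100456
Sum over 5–8: 4673 + 21493 + 38811 + 13475 = 78452
CMA at t=6 = (100456 + 78452) / (2·4) = 178908 / 8 = 22363.50

22363.50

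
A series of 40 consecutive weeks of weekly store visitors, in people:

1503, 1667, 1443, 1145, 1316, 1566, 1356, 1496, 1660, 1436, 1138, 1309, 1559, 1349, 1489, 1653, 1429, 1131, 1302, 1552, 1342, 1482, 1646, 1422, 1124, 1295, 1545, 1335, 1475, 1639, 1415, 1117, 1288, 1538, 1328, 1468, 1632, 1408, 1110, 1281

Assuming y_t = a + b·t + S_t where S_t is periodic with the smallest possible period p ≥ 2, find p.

First differences y_{t+1} − y_t: 164, -224, -298, 171, 250, -210, 140, 164, -224, -298, 171, 250, -210, 140, 164, -224, …
The difference pattern repeats every 7 terms and not for any smaller step, so p = 7.

7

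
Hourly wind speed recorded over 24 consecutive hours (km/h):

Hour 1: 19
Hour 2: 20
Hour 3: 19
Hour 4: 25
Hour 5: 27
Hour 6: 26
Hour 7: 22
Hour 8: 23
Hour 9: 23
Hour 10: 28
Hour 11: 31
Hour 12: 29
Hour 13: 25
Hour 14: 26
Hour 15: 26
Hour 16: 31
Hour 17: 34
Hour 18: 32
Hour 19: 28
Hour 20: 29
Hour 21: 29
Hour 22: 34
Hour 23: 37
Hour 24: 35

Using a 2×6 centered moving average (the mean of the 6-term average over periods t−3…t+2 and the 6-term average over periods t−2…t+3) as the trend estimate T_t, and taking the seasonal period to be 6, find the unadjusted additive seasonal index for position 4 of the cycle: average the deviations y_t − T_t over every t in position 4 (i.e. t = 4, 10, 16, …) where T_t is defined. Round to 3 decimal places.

1.861

Season position 4 occurs at t = 4, 10, 16 (where T_t is defined).
t=4: T_4 = 22.91667; y_4 − T_4 = 25 − 22.91667 = 2.08333
t=10: T_10 = 26.25000; y_10 − T_10 = 28 − 26.25000 = 1.75000
t=16: T_16 = 29.25000; y_16 − T_16 = 31 − 29.25000 = 1.75000
Mean deviation: (2.08333 + 1.75000 + 1.75000) / 3 = 1.861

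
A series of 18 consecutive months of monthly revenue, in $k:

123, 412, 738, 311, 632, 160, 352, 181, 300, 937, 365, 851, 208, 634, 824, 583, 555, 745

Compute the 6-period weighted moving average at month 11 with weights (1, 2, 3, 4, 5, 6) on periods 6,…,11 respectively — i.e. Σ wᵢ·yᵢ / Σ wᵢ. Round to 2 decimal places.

Weighted sum: 1·160 + 2·352 + 3·181 + 4·300 + 5·937 + 6·365 = 160 + 704 + 543 + 1200 + 4685 + 2190 = 9482
Weight total: 1 + 2 + 3 + 4 + 5 + 6 = 21
WMA = 9482 / 21 = 451.52

451.52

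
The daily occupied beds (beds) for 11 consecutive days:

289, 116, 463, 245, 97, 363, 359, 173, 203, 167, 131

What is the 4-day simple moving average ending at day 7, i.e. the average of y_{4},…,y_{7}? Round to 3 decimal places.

Sum of periods 4–7: 245 + 97 + 363 + 359 = 1064
Divide by 4: 1064 / 4 = 266.000

266.000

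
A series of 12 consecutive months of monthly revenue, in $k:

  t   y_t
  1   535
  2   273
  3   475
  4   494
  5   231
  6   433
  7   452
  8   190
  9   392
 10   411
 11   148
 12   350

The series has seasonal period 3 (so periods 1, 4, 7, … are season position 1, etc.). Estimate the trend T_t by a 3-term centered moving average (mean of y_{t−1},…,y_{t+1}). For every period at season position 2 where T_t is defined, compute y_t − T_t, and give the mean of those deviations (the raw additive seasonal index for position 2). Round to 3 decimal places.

-154.833

Season position 2 occurs at t = 2, 5, 8, 11 (where T_t is defined).
t=2: T_2 = 427.66667; y_2 − T_2 = 273 − 427.66667 = -154.66667
t=5: T_5 = 386.00000; y_5 − T_5 = 231 − 386.00000 = -155.00000
t=8: T_8 = 344.66667; y_8 − T_8 = 190 − 344.66667 = -154.66667
t=11: T_11 = 303.00000; y_11 − T_11 = 148 − 303.00000 = -155.00000
Mean deviation: (-154.66667 + -155.00000 + -154.66667 + -155.00000) / 4 = -154.833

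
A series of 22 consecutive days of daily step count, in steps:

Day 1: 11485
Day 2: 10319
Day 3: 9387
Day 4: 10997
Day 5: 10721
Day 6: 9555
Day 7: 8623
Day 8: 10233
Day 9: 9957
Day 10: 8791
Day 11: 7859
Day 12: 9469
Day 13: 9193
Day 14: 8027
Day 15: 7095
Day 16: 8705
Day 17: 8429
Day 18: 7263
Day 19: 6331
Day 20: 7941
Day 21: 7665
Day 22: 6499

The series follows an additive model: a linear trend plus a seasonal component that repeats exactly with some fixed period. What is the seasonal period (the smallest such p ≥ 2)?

First differences y_{t+1} − y_t: -1166, -932, 1610, -276, -1166, -932, 1610, -276, -1166, -932, …
The difference pattern repeats every 4 terms and not for any smaller step, so p = 4.

4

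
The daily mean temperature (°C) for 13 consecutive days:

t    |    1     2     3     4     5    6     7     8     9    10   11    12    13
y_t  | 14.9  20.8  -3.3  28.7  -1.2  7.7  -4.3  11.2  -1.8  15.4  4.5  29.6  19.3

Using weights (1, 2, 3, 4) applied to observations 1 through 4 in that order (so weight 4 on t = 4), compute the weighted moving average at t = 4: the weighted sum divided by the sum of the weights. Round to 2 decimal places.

16.14

Weighted sum: 1·14.9 + 2·20.8 + 3·-3.3 + 4·28.7 = 14.9 + 41.6 + -9.9 + 114.8 = 161.4
Weight total: 1 + 2 + 3 + 4 = 10
WMA = 161.4 / 10 = 16.14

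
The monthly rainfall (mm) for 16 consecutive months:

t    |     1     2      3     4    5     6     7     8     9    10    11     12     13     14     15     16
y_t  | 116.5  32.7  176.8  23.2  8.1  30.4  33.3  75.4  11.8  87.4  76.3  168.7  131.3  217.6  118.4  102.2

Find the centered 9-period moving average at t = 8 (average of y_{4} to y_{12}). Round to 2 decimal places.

Sum of periods 4–12: 23.2 + 8.1 + 30.4 + 33.3 + 75.4 + 11.8 + 87.4 + 76.3 + 168.7 = 514.6
Divide by 9: 514.6 / 9 = 57.18

57.18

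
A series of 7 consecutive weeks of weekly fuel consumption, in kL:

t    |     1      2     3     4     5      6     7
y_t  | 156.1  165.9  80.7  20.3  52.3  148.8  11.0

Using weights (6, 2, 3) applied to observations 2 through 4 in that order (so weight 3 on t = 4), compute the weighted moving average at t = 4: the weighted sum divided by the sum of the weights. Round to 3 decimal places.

Weighted sum: 6·165.9 + 2·80.7 + 3·20.3 = 995.4 + 161.4 + 60.9 = 1217.7
Weight total: 6 + 2 + 3 = 11
WMA = 1217.7 / 11 = 110.700

110.700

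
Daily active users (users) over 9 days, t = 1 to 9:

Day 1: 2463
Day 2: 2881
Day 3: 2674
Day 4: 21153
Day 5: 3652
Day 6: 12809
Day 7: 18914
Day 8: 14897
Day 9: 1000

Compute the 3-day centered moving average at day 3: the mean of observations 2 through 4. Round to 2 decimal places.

8902.67

Sum of periods 2–4: 2881 + 2674 + 21153 = 26708
Divide by 3: 26708 / 3 = 8902.67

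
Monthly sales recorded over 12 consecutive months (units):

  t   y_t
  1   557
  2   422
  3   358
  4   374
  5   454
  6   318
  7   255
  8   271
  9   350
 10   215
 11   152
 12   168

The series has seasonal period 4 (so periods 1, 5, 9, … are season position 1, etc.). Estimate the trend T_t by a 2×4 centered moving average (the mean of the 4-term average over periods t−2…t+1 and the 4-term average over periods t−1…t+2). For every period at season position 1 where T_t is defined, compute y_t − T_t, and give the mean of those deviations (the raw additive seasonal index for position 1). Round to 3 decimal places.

90.500

Season position 1 occurs at t = 5, 9 (where T_t is defined).
t=5: T_5 = 363.12500; y_5 − T_5 = 454 − 363.12500 = 90.87500
t=9: T_9 = 259.87500; y_9 − T_9 = 350 − 259.87500 = 90.12500
Mean deviation: (90.87500 + 90.12500) / 2 = 90.500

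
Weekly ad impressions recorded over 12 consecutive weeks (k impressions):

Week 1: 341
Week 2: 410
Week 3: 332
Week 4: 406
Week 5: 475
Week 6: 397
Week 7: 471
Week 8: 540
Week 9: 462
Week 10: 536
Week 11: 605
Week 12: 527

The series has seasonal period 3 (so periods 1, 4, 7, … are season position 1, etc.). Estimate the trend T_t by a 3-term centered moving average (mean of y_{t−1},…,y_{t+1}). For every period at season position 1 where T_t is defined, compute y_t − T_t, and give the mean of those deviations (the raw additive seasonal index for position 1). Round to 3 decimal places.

Season position 1 occurs at t = 4, 7, 10 (where T_t is defined).
t=4: T_4 = 404.33333; y_4 − T_4 = 406 − 404.33333 = 1.66667
t=7: T_7 = 469.33333; y_7 − T_7 = 471 − 469.33333 = 1.66667
t=10: T_10 = 534.33333; y_10 − T_10 = 536 − 534.33333 = 1.66667
Mean deviation: (1.66667 + 1.66667 + 1.66667) / 3 = 1.667

1.667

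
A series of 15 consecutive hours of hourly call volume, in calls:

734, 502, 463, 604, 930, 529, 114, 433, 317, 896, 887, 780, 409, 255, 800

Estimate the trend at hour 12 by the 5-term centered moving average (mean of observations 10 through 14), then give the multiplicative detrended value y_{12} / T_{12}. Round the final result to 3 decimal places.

Trend T_12 = (896 + 887 + 780 + 409 + 255) / 5 = 3227/5 = 645.40000
Ratio to trend: 780 / 645.40000 = 1.209

1.209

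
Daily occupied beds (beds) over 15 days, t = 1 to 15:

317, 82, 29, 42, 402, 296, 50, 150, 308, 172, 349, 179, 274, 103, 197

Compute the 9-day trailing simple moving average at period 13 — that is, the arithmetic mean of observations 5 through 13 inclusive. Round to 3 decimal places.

Sum of periods 5–13: 402 + 296 + 50 + 150 + 308 + 172 + 349 + 179 + 274 = 2180
Divide by 9: 2180 / 9 = 242.222

242.222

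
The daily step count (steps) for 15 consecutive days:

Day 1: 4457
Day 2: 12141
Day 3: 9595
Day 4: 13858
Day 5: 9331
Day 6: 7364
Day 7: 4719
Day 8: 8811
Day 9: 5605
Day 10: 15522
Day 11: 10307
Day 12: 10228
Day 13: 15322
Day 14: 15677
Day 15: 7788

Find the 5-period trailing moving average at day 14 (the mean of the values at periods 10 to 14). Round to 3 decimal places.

13411.200

Sum of periods 10–14: 15522 + 10307 + 10228 + 15322 + 15677 = 67056
Divide by 5: 67056 / 5 = 13411.200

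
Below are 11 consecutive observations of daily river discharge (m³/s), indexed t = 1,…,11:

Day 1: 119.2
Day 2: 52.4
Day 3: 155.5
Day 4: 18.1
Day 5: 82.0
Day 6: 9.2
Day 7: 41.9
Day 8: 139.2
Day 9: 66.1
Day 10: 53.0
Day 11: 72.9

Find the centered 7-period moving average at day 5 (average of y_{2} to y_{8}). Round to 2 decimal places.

71.19

Sum of periods 2–8: 52.4 + 155.5 + 18.1 + 82.0 + 9.2 + 41.9 + 139.2 = 498.3
Divide by 7: 498.3 / 7 = 71.19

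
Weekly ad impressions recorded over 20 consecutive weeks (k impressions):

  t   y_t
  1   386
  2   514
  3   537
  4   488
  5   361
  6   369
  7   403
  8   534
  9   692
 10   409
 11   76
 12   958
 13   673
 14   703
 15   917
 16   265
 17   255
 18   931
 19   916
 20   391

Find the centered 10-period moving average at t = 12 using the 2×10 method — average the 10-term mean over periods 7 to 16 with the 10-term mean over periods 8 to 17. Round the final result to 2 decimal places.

555.60

Sum over 7–16: 403 + 534 + 692 + 409 + 76 + 958 + 673 + 703 + 917 + 265 = 5630
Sum over 8–17: 534 + 692 + 409 + 76 + 958 + 673 + 703 + 917 + 265 + 255 = 5482
CMA at t=12 = (5630 + 5482) / (2·10) = 11112 / 20 = 555.60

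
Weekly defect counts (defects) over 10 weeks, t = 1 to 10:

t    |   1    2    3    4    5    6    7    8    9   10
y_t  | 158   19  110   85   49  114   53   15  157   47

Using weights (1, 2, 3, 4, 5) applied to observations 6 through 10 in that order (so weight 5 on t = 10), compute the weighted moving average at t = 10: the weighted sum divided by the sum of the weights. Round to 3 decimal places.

75.200

Weighted sum: 1·114 + 2·53 + 3·15 + 4·157 + 5·47 = 114 + 106 + 45 + 628 + 235 = 1128
Weight total: 1 + 2 + 3 + 4 + 5 = 15
WMA = 1128 / 15 = 75.200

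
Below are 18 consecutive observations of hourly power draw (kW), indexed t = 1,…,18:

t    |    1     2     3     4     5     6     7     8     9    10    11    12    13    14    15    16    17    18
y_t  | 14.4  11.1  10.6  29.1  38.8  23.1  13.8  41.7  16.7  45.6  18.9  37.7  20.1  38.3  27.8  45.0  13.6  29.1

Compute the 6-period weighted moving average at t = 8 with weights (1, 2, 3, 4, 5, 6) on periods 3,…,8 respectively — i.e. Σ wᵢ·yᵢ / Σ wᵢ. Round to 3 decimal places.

28.419

Weighted sum: 1·10.6 + 2·29.1 + 3·38.8 + 4·23.1 + 5·13.8 + 6·41.7 = 10.6 + 58.2 + 116.4 + 92.4 + 69.0 + 250.2 = 596.8
Weight total: 1 + 2 + 3 + 4 + 5 + 6 = 21
WMA = 596.8 / 21 = 28.419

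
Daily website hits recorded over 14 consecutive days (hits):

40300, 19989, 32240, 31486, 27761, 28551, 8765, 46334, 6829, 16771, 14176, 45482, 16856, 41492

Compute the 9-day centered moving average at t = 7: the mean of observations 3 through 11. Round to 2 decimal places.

23657.00

Sum of periods 3–11: 32240 + 31486 + 27761 + 28551 + 8765 + 46334 + 6829 + 16771 + 14176 = 212913
Divide by 9: 212913 / 9 = 23657.00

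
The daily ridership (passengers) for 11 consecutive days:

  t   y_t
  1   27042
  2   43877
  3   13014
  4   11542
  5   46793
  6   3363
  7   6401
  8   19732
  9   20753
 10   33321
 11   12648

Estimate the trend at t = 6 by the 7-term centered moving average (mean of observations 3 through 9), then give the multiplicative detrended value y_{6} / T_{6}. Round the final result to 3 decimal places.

Trend T_6 = (13014 + 11542 + 46793 + 3363 + 6401 + 19732 + 20753) / 7 = 121598/7 = 17371.14286
Ratio to trend: 3363 / 17371.14286 = 0.194

0.194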